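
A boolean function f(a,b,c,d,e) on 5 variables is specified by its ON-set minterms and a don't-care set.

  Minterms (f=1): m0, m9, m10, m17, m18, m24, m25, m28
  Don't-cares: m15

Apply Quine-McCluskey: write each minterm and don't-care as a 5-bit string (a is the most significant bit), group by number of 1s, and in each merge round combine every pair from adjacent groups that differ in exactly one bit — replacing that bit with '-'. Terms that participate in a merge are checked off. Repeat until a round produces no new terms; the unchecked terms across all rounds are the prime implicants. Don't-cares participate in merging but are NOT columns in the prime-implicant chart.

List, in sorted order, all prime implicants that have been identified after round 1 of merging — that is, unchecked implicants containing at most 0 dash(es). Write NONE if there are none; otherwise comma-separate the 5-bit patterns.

[col 0] 00000, 01001*, 01010, 01111, 10001*, 10010, 11000*, 11001*, 11100*
[col 1] -1001, 1-001, 11-00, 1100-
Prime implicants: -1001, 00000, 01010, 01111, 1-001, 10010, 11-00, 1100-

00000, 01010, 01111, 10010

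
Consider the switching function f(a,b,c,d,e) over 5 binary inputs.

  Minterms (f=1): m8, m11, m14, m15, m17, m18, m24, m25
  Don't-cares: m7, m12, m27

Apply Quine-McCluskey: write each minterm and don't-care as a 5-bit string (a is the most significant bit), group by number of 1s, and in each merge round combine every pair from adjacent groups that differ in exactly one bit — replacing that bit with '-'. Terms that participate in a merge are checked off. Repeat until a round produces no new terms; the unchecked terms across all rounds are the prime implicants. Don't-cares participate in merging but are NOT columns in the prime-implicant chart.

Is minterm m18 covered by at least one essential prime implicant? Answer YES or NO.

[col 0] 00111*, 01000*, 01011*, 01100*, 01110*, 01111*, 10001*, 10010, 11000*, 11001*, 11011*
[col 1] -1000, -1011, 0-111, 01-00, 01-11, 011-0, 0111-, 1-001, 110-1, 1100-
Prime implicants: -1000, -1011, 0-111, 01-00, 01-11, 011-0, 0111-, 1-001, 10010, 110-1, 1100-
PI chart (minterm → PIs covering it):
  8 | -1000,01-00
  11 | -1011,01-11
  14 | 011-0,0111-
  15 | 0-111,01-11,0111-
  17 | 1-001  (sole → essential)
  18 | 10010  (sole → essential)
  24 | -1000,1100-
  25 | 1-001,110-1,1100-
Essential prime implicants: 1-001, 10010

YES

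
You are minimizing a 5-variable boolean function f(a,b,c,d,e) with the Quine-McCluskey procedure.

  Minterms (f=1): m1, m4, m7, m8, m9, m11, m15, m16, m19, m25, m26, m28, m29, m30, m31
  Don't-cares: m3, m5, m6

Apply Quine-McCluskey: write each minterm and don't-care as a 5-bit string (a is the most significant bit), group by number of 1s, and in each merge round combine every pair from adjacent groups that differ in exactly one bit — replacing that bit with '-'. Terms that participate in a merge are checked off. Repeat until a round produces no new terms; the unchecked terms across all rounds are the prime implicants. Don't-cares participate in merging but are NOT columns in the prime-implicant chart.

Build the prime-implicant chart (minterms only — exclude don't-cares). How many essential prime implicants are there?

[col 0] 00001*, 00011*, 00100*, 00101*, 00110*, 00111*, 01000*, 01001*, 01011*, 01111*, 10000, 10011*, 11001*, 11010*, 11100*, 11101*, 11110*, 11111*
[col 1] -0011, -1001, -1111, 0-001*, 0-011*, 0-111*, 00-01*, 00-11*, 000-1*, 001-0*, 001-1*, 0010-*, 0011-*, 01-11*, 010-1*, 0100-, 11-01, 11-10, 111-0*, 111-1*, 1110-*, 1111-*
[col 2] 0--11, 0-0-1, 00--1, 001--, 111--
Prime implicants: -0011, -1001, -1111, 0--11, 0-0-1, 00--1, 001--, 0100-, 10000, 11-01, 11-10, 111--
PI chart (minterm → PIs covering it):
  1 | 0-0-1,00--1
  4 | 001--  (sole → essential)
  7 | 0--11,00--1,001--
  8 | 0100-  (sole → essential)
  9 | -1001,0-0-1,0100-
  11 | 0--11,0-0-1
  15 | -1111,0--11
  16 | 10000  (sole → essential)
  19 | -0011  (sole → essential)
  25 | -1001,11-01
  26 | 11-10  (sole → essential)
  28 | 111--  (sole → essential)
  29 | 11-01,111--
  30 | 11-10,111--
  31 | -1111,111--
Essential prime implicants: -0011, 001--, 0100-, 10000, 11-10, 111--

6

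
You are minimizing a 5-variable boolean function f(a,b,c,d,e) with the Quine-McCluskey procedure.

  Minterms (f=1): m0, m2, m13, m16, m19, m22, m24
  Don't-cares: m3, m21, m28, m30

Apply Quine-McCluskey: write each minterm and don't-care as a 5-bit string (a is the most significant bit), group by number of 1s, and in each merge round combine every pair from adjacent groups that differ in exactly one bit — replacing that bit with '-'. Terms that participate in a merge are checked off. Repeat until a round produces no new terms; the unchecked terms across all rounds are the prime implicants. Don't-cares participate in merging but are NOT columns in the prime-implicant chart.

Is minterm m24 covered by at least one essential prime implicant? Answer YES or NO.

NO

Round 0: 00000✓ 00010✓ 00011✓ 01101 10000✓ 10011✓ 10101 10110✓ 11000✓ 11100✓ 11110✓
Round 1: -0000 -0011 000-0 0001- 1-000 1-110 11-00 111-0
PIs = {-0000, -0011, 000-0, 0001-, 01101, 1-000, 1-110, 10101, 11-00, 111-0}
Coverage chart:
  m0: -0000,000-0
  m2: 000-0,0001-
  m13: 01101 ←essential
  m16: -0000,1-000
  m19: -0011 ←essential
  m22: 1-110 ←essential
  m24: 1-000,11-00
Essential: -0011, 01101, 1-110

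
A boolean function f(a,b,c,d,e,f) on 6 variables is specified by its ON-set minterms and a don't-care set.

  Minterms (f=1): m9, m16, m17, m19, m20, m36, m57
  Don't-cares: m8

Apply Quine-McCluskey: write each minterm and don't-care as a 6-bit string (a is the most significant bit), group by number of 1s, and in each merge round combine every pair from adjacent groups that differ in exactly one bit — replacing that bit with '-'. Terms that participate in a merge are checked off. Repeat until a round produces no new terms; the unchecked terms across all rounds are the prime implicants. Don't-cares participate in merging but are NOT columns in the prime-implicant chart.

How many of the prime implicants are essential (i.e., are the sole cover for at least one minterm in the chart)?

5

size-2^0 implicants → 001000(✓)  001001(✓)  010000(✓)  010001(✓)  010011(✓)  010100(✓)  100100  111001
size-2^1 implicants → 00100-  010-00  0100-1  01000-
Unchecked terms (primes): 00100-, 010-00, 0100-1, 01000-, 100100, 111001
Minterm coverage:
  m9 ⊆ 00100- [E]
  m16 ⊆ 010-00,01000-
  m17 ⊆ 0100-1,01000-
  m19 ⊆ 0100-1 [E]
  m20 ⊆ 010-00 [E]
  m36 ⊆ 100100 [E]
  m57 ⊆ 111001 [E]
E = {00100-, 010-00, 0100-1, 100100, 111001}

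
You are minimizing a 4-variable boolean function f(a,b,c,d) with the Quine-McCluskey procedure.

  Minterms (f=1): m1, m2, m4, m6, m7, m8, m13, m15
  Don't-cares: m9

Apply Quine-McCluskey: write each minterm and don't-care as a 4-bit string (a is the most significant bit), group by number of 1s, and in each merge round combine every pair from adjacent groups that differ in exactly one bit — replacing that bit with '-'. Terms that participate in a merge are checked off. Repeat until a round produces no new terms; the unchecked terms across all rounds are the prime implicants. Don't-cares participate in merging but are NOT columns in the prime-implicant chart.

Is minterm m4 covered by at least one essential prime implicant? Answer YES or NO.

YES

size-2^0 implicants → 0001(✓)  0010(✓)  0100(✓)  0110(✓)  0111(✓)  1000(✓)  1001(✓)  1101(✓)  1111(✓)
size-2^1 implicants → -001  -111  0-10  01-0  011-  1-01  100-  11-1
Unchecked terms (primes): -001, -111, 0-10, 01-0, 011-, 1-01, 100-, 11-1
Minterm coverage:
  m1 ⊆ -001 [E]
  m2 ⊆ 0-10 [E]
  m4 ⊆ 01-0 [E]
  m6 ⊆ 0-10,01-0,011-
  m7 ⊆ -111,011-
  m8 ⊆ 100- [E]
  m13 ⊆ 1-01,11-1
  m15 ⊆ -111,11-1
E = {-001, 0-10, 01-0, 100-}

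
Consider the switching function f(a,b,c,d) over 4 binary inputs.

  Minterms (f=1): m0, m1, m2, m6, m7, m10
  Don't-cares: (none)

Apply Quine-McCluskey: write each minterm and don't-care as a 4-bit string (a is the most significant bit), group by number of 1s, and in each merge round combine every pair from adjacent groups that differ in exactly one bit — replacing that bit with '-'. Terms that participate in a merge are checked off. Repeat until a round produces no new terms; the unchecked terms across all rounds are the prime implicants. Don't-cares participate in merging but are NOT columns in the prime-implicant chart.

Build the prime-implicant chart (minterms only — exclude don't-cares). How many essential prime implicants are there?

Round 0: 0000✓ 0001✓ 0010✓ 0110✓ 0111✓ 1010✓
Round 1: -010 0-10 00-0 000- 011-
PIs = {-010, 0-10, 00-0, 000-, 011-}
Coverage chart:
  m0: 00-0,000-
  m1: 000- ←essential
  m2: -010,0-10,00-0
  m6: 0-10,011-
  m7: 011- ←essential
  m10: -010 ←essential
Essential: -010, 000-, 011-

3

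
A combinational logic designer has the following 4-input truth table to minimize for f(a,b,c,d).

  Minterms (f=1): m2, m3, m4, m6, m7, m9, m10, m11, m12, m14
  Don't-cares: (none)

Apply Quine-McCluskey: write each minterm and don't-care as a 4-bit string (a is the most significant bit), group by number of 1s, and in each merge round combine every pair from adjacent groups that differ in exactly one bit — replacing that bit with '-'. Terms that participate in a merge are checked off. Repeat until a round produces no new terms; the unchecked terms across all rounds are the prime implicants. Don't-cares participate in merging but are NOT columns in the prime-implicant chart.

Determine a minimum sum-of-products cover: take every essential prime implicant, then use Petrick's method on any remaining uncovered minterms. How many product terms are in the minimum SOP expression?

4

[col 0] 0010*, 0011*, 0100*, 0110*, 0111*, 1001*, 1010*, 1011*, 1100*, 1110*
[col 1] -010*, -011*, -100*, -110*, 0-10*, 0-11*, 001-*, 01-0*, 011-*, 1-10*, 10-1, 101-*, 11-0*
[col 2] --10, -01-, -1-0, 0-1-
Prime implicants: --10, -01-, -1-0, 0-1-, 10-1
PI chart (minterm → PIs covering it):
  2 | --10,-01-,0-1-
  3 | -01-,0-1-
  4 | -1-0  (sole → essential)
  6 | --10,-1-0,0-1-
  7 | 0-1-  (sole → essential)
  9 | 10-1  (sole → essential)
  10 | --10,-01-
  11 | -01-,10-1
  12 | -1-0  (sole → essential)
  14 | --10,-1-0
Essential prime implicants: -1-0, 0-1-, 10-1
Petrick residual → --10
Minimum SOP uses 4 PIs: cd' + bd' + a'c + ab'd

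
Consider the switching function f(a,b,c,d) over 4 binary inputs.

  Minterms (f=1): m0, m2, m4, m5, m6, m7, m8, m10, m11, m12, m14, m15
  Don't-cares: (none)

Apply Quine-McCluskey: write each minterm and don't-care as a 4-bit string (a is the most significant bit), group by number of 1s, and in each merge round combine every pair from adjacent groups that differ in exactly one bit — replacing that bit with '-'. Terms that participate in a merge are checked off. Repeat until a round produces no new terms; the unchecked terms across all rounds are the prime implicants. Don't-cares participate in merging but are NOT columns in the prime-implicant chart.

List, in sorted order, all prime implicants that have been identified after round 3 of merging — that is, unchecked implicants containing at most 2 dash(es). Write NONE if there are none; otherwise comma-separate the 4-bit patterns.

-11-, 01--, 1-1-

Round 0: 0000✓ 0010✓ 0100✓ 0101✓ 0110✓ 0111✓ 1000✓ 1010✓ 1011✓ 1100✓ 1110✓ 1111✓
Round 1: -000✓ -010✓ -100✓ -110✓ -111✓ 0-00✓ 0-10✓ 00-0✓ 01-0✓ 01-1✓ 010-✓ 011-✓ 1-00✓ 1-10✓ 1-11✓ 10-0✓ 101-✓ 11-0✓ 111-✓
Round 2: --00✓ --10✓ -0-0✓ -1-0✓ -11- 0--0✓ 01-- 1--0✓ 1-1-
Round 3: ---0
PIs = {---0, -11-, 01--, 1-1-}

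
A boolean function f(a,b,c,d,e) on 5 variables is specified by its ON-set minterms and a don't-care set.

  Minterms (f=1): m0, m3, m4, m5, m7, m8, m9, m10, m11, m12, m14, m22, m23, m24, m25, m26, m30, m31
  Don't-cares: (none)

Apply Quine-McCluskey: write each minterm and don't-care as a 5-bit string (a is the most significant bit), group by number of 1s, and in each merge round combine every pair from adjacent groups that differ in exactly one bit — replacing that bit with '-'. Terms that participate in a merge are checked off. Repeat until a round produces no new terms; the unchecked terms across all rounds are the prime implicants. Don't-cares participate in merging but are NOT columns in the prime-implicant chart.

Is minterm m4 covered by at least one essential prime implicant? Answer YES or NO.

Round 0: 00000✓ 00011✓ 00100✓ 00101✓ 00111✓ 01000✓ 01001✓ 01010✓ 01011✓ 01100✓ 01110✓ 10110✓ 10111✓ 11000✓ 11001✓ 11010✓ 11110✓ 11111✓
Round 1: -0111 -1000✓ -1001✓ -1010✓ -1110✓ 0-000✓ 0-011 0-100✓ 00-00✓ 00-11 001-1 0010- 01-00✓ 01-10✓ 010-0✓ 010-1✓ 0100-✓ 0101-✓ 011-0✓ 1-110✓ 1-111✓ 1011-✓ 11-10✓ 110-0✓ 1100-✓ 1111-✓
Round 2: -1-10 -10-0 -100- 0--00 01--0 010-- 1-11-
PIs = {-0111, -1-10, -10-0, -100-, 0--00, 0-011, 00-11, 001-1, 0010-, 01--0, 010--, 1-11-}
Coverage chart:
  m0: 0--00 ←essential
  m3: 0-011,00-11
  m4: 0--00,0010-
  m5: 001-1,0010-
  m7: -0111,00-11,001-1
  m8: -10-0,-100-,0--00,01--0,010--
  m9: -100-,010--
  m10: -1-10,-10-0,01--0,010--
  m11: 0-011,010--
  m12: 0--00,01--0
  m14: -1-10,01--0
  m22: 1-11- ←essential
  m23: -0111,1-11-
  m24: -10-0,-100-
  m25: -100- ←essential
  m26: -1-10,-10-0
  m30: -1-10,1-11-
  m31: 1-11- ←essential
Essential: -100-, 0--00, 1-11-

YES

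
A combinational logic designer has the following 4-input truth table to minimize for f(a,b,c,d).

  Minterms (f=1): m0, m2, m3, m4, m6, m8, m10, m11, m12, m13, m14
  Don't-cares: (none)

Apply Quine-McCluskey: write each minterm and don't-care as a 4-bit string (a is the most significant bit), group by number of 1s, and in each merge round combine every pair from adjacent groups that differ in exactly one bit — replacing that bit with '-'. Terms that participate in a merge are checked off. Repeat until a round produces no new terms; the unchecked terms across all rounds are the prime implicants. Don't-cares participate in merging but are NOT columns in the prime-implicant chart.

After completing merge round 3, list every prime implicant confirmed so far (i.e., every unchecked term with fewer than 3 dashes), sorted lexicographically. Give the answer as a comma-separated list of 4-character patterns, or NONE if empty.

Round 0: 0000✓ 0010✓ 0011✓ 0100✓ 0110✓ 1000✓ 1010✓ 1011✓ 1100✓ 1101✓ 1110✓
Round 1: -000✓ -010✓ -011✓ -100✓ -110✓ 0-00✓ 0-10✓ 00-0✓ 001-✓ 01-0✓ 1-00✓ 1-10✓ 10-0✓ 101-✓ 11-0✓ 110-
Round 2: --00✓ --10✓ -0-0✓ -01- -1-0✓ 0--0✓ 1--0✓
Round 3: ---0
PIs = {---0, -01-, 110-}

-01-, 110-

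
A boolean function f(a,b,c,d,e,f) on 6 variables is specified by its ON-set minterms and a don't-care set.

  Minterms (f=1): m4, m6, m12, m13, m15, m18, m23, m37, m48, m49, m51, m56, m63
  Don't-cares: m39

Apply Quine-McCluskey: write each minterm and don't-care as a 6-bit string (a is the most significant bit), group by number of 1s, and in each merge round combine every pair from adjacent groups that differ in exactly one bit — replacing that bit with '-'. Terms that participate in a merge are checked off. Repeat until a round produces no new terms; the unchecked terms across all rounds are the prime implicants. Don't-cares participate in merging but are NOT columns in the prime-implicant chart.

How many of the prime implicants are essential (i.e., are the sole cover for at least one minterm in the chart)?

8

size-2^0 implicants → 000100(✓)  000110(✓)  001100(✓)  001101(✓)  001111(✓)  010010  010111  100101(✓)  100111(✓)  110000(✓)  110001(✓)  110011(✓)  111000(✓)  111111
size-2^1 implicants → 00-100  0001-0  0011-1  00110-  1001-1  11-000  1100-1  11000-
Unchecked terms (primes): 00-100, 0001-0, 0011-1, 00110-, 010010, 010111, 1001-1, 11-000, 1100-1, 11000-, 111111
Minterm coverage:
  m4 ⊆ 00-100,0001-0
  m6 ⊆ 0001-0 [E]
  m12 ⊆ 00-100,00110-
  m13 ⊆ 0011-1,00110-
  m15 ⊆ 0011-1 [E]
  m18 ⊆ 010010 [E]
  m23 ⊆ 010111 [E]
  m37 ⊆ 1001-1 [E]
  m48 ⊆ 11-000,11000-
  m49 ⊆ 1100-1,11000-
  m51 ⊆ 1100-1 [E]
  m56 ⊆ 11-000 [E]
  m63 ⊆ 111111 [E]
E = {0001-0, 0011-1, 010010, 010111, 1001-1, 11-000, 1100-1, 111111}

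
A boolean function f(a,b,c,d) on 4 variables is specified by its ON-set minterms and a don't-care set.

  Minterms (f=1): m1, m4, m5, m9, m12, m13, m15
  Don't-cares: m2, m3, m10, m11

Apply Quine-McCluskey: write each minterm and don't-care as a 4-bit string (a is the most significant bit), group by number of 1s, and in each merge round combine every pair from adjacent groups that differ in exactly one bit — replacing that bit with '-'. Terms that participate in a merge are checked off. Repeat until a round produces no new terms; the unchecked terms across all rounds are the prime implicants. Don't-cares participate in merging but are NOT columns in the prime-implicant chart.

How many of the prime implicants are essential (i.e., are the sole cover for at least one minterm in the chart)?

size-2^0 implicants → 0001(✓)  0010(✓)  0011(✓)  0100(✓)  0101(✓)  1001(✓)  1010(✓)  1011(✓)  1100(✓)  1101(✓)  1111(✓)
size-2^1 implicants → -001(✓)  -010(✓)  -011(✓)  -100(✓)  -101(✓)  0-01(✓)  00-1(✓)  001-(✓)  010-(✓)  1-01(✓)  1-11(✓)  10-1(✓)  101-(✓)  11-1(✓)  110-(✓)
size-2^2 implicants → --01  -0-1  -01-  -10-  1--1
Unchecked terms (primes): --01, -0-1, -01-, -10-, 1--1
Minterm coverage:
  m1 ⊆ --01,-0-1
  m4 ⊆ -10- [E]
  m5 ⊆ --01,-10-
  m9 ⊆ --01,-0-1,1--1
  m12 ⊆ -10- [E]
  m13 ⊆ --01,-10-,1--1
  m15 ⊆ 1--1 [E]
E = {-10-, 1--1}

2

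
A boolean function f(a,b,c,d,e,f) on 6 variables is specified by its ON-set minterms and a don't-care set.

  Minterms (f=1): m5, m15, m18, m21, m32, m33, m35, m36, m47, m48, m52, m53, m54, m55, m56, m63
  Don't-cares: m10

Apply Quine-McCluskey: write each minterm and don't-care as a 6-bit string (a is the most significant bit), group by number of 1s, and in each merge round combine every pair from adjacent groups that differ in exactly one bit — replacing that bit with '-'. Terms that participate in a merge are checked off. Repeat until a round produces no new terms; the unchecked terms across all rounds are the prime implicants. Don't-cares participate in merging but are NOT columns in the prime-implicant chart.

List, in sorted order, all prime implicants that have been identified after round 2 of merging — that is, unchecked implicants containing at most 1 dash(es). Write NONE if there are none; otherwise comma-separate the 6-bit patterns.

[col 0] 000101*, 001010, 001111*, 010010, 010101*, 100000*, 100001*, 100011*, 100100*, 101111*, 110000*, 110100*, 110101*, 110110*, 110111*, 111000*, 111111*
[col 1] -01111, -10101, 0-0101, 1-0000*, 1-0100*, 1-1111, 100-00*, 1000-1, 10000-, 11-000, 11-111, 110-00*, 1101-0*, 1101-1*, 11010-*, 11011-*
[col 2] 1-0-00, 1101--
Prime implicants: -01111, -10101, 0-0101, 001010, 010010, 1-0-00, 1-1111, 1000-1, 10000-, 11-000, 11-111, 1101--

-01111, -10101, 0-0101, 001010, 010010, 1-1111, 1000-1, 10000-, 11-000, 11-111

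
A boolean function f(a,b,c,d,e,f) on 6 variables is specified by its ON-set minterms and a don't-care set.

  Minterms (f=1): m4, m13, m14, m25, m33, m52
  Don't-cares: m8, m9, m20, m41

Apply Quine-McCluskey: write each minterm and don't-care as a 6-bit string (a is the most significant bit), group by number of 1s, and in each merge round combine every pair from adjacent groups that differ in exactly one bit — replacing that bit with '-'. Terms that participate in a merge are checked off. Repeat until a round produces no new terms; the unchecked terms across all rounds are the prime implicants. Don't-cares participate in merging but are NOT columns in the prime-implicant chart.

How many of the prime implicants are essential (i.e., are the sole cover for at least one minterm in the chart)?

6

[col 0] 000100*, 001000*, 001001*, 001101*, 001110, 010100*, 011001*, 100001*, 101001*, 110100*
[col 1] -01001, -10100, 0-0100, 0-1001, 001-01, 00100-, 10-001
Prime implicants: -01001, -10100, 0-0100, 0-1001, 001-01, 00100-, 001110, 10-001
PI chart (minterm → PIs covering it):
  4 | 0-0100  (sole → essential)
  13 | 001-01  (sole → essential)
  14 | 001110  (sole → essential)
  25 | 0-1001  (sole → essential)
  33 | 10-001  (sole → essential)
  52 | -10100  (sole → essential)
Essential prime implicants: -10100, 0-0100, 0-1001, 001-01, 001110, 10-001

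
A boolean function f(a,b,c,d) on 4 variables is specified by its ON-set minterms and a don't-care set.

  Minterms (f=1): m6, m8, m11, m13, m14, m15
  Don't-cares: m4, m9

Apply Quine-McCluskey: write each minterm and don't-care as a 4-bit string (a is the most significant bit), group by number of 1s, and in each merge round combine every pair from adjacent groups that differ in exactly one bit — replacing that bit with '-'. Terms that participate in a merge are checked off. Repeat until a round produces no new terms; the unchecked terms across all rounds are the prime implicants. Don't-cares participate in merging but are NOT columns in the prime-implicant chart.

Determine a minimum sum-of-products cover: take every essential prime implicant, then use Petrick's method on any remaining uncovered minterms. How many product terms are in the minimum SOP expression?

3

Round 0: 0100✓ 0110✓ 1000✓ 1001✓ 1011✓ 1101✓ 1110✓ 1111✓
Round 1: -110 01-0 1-01✓ 1-11✓ 10-1✓ 100- 11-1✓ 111-
Round 2: 1--1
PIs = {-110, 01-0, 1--1, 100-, 111-}
Coverage chart:
  m6: -110,01-0
  m8: 100- ←essential
  m11: 1--1 ←essential
  m13: 1--1 ←essential
  m14: -110,111-
  m15: 1--1,111-
Essential: 1--1, 100-
Petrick residual → -110
Min cover (3 terms): bcd' + ad + ab'c'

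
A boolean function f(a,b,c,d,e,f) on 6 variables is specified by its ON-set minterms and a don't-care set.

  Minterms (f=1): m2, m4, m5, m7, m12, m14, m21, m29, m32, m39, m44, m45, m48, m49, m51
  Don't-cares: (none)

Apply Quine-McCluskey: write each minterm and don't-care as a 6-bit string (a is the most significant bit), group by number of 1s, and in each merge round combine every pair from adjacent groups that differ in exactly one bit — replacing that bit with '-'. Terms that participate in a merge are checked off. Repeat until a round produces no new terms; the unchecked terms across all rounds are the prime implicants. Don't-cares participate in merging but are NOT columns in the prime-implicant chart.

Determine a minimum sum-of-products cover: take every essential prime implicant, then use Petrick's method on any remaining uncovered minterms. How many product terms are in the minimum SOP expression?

8

Round 0: 000010 000100✓ 000101✓ 000111✓ 001100✓ 001110✓ 010101✓ 011101✓ 100000✓ 100111✓ 101100✓ 101101✓ 110000✓ 110001✓ 110011✓
Round 1: -00111 -01100 0-0101 00-100 0001-1 00010- 0011-0 01-101 1-0000 10110- 1100-1 11000-
PIs = {-00111, -01100, 0-0101, 00-100, 000010, 0001-1, 00010-, 0011-0, 01-101, 1-0000, 10110-, 1100-1, 11000-}
Coverage chart:
  m2: 000010 ←essential
  m4: 00-100,00010-
  m5: 0-0101,0001-1,00010-
  m7: -00111,0001-1
  m12: -01100,00-100,0011-0
  m14: 0011-0 ←essential
  m21: 0-0101,01-101
  m29: 01-101 ←essential
  m32: 1-0000 ←essential
  m39: -00111 ←essential
  m44: -01100,10110-
  m45: 10110- ←essential
  m48: 1-0000,11000-
  m49: 1100-1,11000-
  m51: 1100-1 ←essential
Essential: -00111, 000010, 0011-0, 01-101, 1-0000, 10110-, 1100-1
Petrick residual → 00010-
Min cover (8 terms): b'c'def + a'b'c'd'ef' + a'b'c'de' + a'b'cdf' + a'bde'f + ac'd'e'f' + ab'cde' + abc'd'f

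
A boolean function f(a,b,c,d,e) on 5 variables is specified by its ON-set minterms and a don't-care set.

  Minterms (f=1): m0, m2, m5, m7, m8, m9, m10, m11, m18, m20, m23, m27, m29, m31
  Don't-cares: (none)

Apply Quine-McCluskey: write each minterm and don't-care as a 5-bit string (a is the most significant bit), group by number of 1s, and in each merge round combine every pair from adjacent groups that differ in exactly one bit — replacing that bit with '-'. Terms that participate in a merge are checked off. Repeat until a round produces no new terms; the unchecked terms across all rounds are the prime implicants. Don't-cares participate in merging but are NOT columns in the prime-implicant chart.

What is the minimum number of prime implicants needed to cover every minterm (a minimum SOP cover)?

size-2^0 implicants → 00000(✓)  00010(✓)  00101(✓)  00111(✓)  01000(✓)  01001(✓)  01010(✓)  01011(✓)  10010(✓)  10100  10111(✓)  11011(✓)  11101(✓)  11111(✓)
size-2^1 implicants → -0010  -0111  -1011  0-000(✓)  0-010(✓)  000-0(✓)  001-1  010-0(✓)  010-1(✓)  0100-(✓)  0101-(✓)  1-111  11-11  111-1
size-2^2 implicants → 0-0-0  010--
Unchecked terms (primes): -0010, -0111, -1011, 0-0-0, 001-1, 010--, 1-111, 10100, 11-11, 111-1
Minterm coverage:
  m0 ⊆ 0-0-0 [E]
  m2 ⊆ -0010,0-0-0
  m5 ⊆ 001-1 [E]
  m7 ⊆ -0111,001-1
  m8 ⊆ 0-0-0,010--
  m9 ⊆ 010-- [E]
  m10 ⊆ 0-0-0,010--
  m11 ⊆ -1011,010--
  m18 ⊆ -0010 [E]
  m20 ⊆ 10100 [E]
  m23 ⊆ -0111,1-111
  m27 ⊆ -1011,11-11
  m29 ⊆ 111-1 [E]
  m31 ⊆ 1-111,11-11,111-1
E = {-0010, 0-0-0, 001-1, 010--, 10100, 111-1}
Petrick residual → -0111, -1011
Cover = b'c'de' + b'cde + bc'de + a'c'e' + a'b'ce + a'bc' + ab'cd'e' + abce  |cover|=8

8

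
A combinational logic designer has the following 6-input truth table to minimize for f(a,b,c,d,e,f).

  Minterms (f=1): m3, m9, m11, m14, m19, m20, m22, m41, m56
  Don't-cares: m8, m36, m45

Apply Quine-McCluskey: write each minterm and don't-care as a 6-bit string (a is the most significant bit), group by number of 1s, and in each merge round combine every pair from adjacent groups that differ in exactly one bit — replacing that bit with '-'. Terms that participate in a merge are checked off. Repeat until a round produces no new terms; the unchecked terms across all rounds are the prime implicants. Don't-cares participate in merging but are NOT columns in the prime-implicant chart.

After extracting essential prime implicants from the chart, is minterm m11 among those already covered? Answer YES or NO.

Round 0: 000011✓ 001000✓ 001001✓ 001011✓ 001110 010011✓ 010100✓ 010110✓ 100100 101001✓ 101101✓ 111000
Round 1: -01001 0-0011 00-011 0010-1 00100- 0101-0 101-01
PIs = {-01001, 0-0011, 00-011, 0010-1, 00100-, 001110, 0101-0, 100100, 101-01, 111000}
Coverage chart:
  m3: 0-0011,00-011
  m9: -01001,0010-1,00100-
  m11: 00-011,0010-1
  m14: 001110 ←essential
  m19: 0-0011 ←essential
  m20: 0101-0 ←essential
  m22: 0101-0 ←essential
  m41: -01001,101-01
  m56: 111000 ←essential
Essential: 0-0011, 001110, 0101-0, 111000

NO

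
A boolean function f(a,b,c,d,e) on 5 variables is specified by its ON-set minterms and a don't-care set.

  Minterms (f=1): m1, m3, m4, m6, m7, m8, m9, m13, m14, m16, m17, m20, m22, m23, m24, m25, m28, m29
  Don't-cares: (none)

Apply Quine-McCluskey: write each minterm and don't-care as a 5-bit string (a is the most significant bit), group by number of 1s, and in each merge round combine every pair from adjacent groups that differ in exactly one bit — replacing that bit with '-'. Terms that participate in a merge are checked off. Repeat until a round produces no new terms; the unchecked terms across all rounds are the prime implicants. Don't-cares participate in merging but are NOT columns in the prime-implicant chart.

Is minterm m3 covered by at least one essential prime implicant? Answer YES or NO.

[col 0] 00001*, 00011*, 00100*, 00110*, 00111*, 01000*, 01001*, 01101*, 01110*, 10000*, 10001*, 10100*, 10110*, 10111*, 11000*, 11001*, 11100*, 11101*
[col 1] -0001*, -0100*, -0110*, -0111*, -1000*, -1001*, -1101*, 0-001*, 0-110, 00-11, 000-1, 001-0*, 0011-*, 01-01*, 0100-*, 1-000*, 1-001*, 1-100*, 10-00*, 1000-*, 101-0*, 1011-*, 11-00*, 11-01*, 1100-*, 1110-*
[col 2] --001, -01-0, -011-, -1-01, -100-, 1--00, 1-00-, 11-0-
Prime implicants: --001, -01-0, -011-, -1-01, -100-, 0-110, 00-11, 000-1, 1--00, 1-00-, 11-0-
PI chart (minterm → PIs covering it):
  1 | --001,000-1
  3 | 00-11,000-1
  4 | -01-0  (sole → essential)
  6 | -01-0,-011-,0-110
  7 | -011-,00-11
  8 | -100-  (sole → essential)
  9 | --001,-1-01,-100-
  13 | -1-01  (sole → essential)
  14 | 0-110  (sole → essential)
  16 | 1--00,1-00-
  17 | --001,1-00-
  20 | -01-0,1--00
  22 | -01-0,-011-
  23 | -011-  (sole → essential)
  24 | -100-,1--00,1-00-,11-0-
  25 | --001,-1-01,-100-,1-00-,11-0-
  28 | 1--00,11-0-
  29 | -1-01,11-0-
Essential prime implicants: -01-0, -011-, -1-01, -100-, 0-110

NO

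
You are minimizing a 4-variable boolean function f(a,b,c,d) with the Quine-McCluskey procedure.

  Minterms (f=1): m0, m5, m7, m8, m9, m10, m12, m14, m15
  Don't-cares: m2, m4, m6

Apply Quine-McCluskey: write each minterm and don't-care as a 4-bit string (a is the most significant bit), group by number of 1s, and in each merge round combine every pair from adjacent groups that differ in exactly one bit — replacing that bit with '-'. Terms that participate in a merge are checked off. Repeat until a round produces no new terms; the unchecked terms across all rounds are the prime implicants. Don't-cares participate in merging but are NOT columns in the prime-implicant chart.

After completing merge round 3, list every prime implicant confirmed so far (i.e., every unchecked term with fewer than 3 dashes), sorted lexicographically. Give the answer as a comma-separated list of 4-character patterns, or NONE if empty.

-11-, 01--, 100-

[col 0] 0000*, 0010*, 0100*, 0101*, 0110*, 0111*, 1000*, 1001*, 1010*, 1100*, 1110*, 1111*
[col 1] -000*, -010*, -100*, -110*, -111*, 0-00*, 0-10*, 00-0*, 01-0*, 01-1*, 010-*, 011-*, 1-00*, 1-10*, 10-0*, 100-, 11-0*, 111-*
[col 2] --00*, --10*, -0-0*, -1-0*, -11-, 0--0*, 01--, 1--0*
[col 3] ---0
Prime implicants: ---0, -11-, 01--, 100-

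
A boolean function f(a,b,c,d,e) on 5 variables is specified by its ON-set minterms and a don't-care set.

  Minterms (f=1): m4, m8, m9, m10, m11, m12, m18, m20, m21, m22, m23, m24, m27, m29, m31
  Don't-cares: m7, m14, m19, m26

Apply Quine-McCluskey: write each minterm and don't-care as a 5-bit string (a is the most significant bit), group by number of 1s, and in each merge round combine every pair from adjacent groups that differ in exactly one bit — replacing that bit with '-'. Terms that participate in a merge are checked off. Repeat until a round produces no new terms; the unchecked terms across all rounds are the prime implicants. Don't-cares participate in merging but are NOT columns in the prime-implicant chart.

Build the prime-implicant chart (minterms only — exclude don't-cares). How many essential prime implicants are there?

3

size-2^0 implicants → 00100(✓)  00111(✓)  01000(✓)  01001(✓)  01010(✓)  01011(✓)  01100(✓)  01110(✓)  10010(✓)  10011(✓)  10100(✓)  10101(✓)  10110(✓)  10111(✓)  11000(✓)  11010(✓)  11011(✓)  11101(✓)  11111(✓)
size-2^1 implicants → -0100  -0111  -1000(✓)  -1010(✓)  -1011(✓)  0-100  01-00(✓)  01-10(✓)  010-0(✓)  010-1(✓)  0100-(✓)  0101-(✓)  011-0(✓)  1-010(✓)  1-011(✓)  1-101(✓)  1-111(✓)  10-10(✓)  10-11(✓)  1001-(✓)  101-0(✓)  101-1(✓)  1010-(✓)  1011-(✓)  11-11(✓)  110-0(✓)  1101-(✓)  111-1(✓)
size-2^2 implicants → -10-0  -101-  01--0  010--  1--11  1-01-  1-1-1  10-1-  101--
Unchecked terms (primes): -0100, -0111, -10-0, -101-, 0-100, 01--0, 010--, 1--11, 1-01-, 1-1-1, 10-1-, 101--
Minterm coverage:
  m4 ⊆ -0100,0-100
  m8 ⊆ -10-0,01--0,010--
  m9 ⊆ 010-- [E]
  m10 ⊆ -10-0,-101-,01--0,010--
  m11 ⊆ -101-,010--
  m12 ⊆ 0-100,01--0
  m18 ⊆ 1-01-,10-1-
  m20 ⊆ -0100,101--
  m21 ⊆ 1-1-1,101--
  m22 ⊆ 10-1-,101--
  m23 ⊆ -0111,1--11,1-1-1,10-1-,101--
  m24 ⊆ -10-0 [E]
  m27 ⊆ -101-,1--11,1-01-
  m29 ⊆ 1-1-1 [E]
  m31 ⊆ 1--11,1-1-1
E = {-10-0, 010--, 1-1-1}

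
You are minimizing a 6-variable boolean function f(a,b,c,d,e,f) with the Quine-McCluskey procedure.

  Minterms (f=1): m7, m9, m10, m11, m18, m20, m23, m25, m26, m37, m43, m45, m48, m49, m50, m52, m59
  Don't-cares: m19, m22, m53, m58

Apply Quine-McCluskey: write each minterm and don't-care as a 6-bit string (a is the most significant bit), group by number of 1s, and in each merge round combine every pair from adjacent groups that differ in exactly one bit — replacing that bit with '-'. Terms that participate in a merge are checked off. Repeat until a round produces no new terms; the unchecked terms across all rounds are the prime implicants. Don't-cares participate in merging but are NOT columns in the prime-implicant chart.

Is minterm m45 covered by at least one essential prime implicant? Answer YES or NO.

YES

[col 0] 000111*, 001001*, 001010*, 001011*, 010010*, 010011*, 010100*, 010110*, 010111*, 011001*, 011010*, 100101*, 101011*, 101101*, 110000*, 110001*, 110010*, 110100*, 110101*, 111010*, 111011*
[col 1] -01011, -10010*, -10100, -11010*, 0-0111, 0-1001, 0-1010, 0010-1, 00101-, 01-010*, 010-10*, 010-11*, 01001-*, 0101-0, 01011-*, 1-0101, 1-1011, 10-101, 11-010*, 110-00*, 110-01*, 1100-0, 11000-*, 11010-*, 11101-
[col 2] -1-010, 010-1-, 110-0-
Prime implicants: -01011, -1-010, -10100, 0-0111, 0-1001, 0-1010, 0010-1, 00101-, 010-1-, 0101-0, 1-0101, 1-1011, 10-101, 110-0-, 1100-0, 11101-
PI chart (minterm → PIs covering it):
  7 | 0-0111  (sole → essential)
  9 | 0-1001,0010-1
  10 | 0-1010,00101-
  11 | -01011,0010-1,00101-
  18 | -1-010,010-1-
  20 | -10100,0101-0
  23 | 0-0111,010-1-
  25 | 0-1001  (sole → essential)
  26 | -1-010,0-1010
  37 | 1-0101,10-101
  43 | -01011,1-1011
  45 | 10-101  (sole → essential)
  48 | 110-0-,1100-0
  49 | 110-0-  (sole → essential)
  50 | -1-010,1100-0
  52 | -10100,110-0-
  59 | 1-1011,11101-
Essential prime implicants: 0-0111, 0-1001, 10-101, 110-0-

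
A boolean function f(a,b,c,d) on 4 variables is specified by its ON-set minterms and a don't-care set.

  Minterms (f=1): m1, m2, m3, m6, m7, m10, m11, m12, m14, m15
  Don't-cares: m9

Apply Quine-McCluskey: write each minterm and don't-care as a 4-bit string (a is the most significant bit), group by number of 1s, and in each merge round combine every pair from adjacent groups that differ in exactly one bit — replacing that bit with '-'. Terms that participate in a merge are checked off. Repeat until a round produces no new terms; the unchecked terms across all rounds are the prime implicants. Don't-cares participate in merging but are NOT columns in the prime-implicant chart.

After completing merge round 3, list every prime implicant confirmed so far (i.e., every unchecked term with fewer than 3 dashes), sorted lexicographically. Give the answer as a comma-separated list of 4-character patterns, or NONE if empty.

-0-1, 11-0

[col 0] 0001*, 0010*, 0011*, 0110*, 0111*, 1001*, 1010*, 1011*, 1100*, 1110*, 1111*
[col 1] -001*, -010*, -011*, -110*, -111*, 0-10*, 0-11*, 00-1*, 001-*, 011-*, 1-10*, 1-11*, 10-1*, 101-*, 11-0, 111-*
[col 2] --10*, --11*, -0-1, -01-*, -11-*, 0-1-*, 1-1-*
[col 3] --1-
Prime implicants: --1-, -0-1, 11-0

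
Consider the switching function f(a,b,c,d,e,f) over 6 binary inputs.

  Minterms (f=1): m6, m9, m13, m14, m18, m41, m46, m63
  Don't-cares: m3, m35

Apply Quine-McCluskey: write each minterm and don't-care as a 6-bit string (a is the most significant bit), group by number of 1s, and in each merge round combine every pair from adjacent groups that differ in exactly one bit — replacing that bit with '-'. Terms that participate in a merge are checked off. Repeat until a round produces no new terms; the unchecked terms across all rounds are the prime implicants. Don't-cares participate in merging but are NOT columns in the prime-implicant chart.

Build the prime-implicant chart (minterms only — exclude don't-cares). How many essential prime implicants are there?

[col 0] 000011*, 000110*, 001001*, 001101*, 001110*, 010010, 100011*, 101001*, 101110*, 111111
[col 1] -00011, -01001, -01110, 00-110, 001-01
Prime implicants: -00011, -01001, -01110, 00-110, 001-01, 010010, 111111
PI chart (minterm → PIs covering it):
  6 | 00-110  (sole → essential)
  9 | -01001,001-01
  13 | 001-01  (sole → essential)
  14 | -01110,00-110
  18 | 010010  (sole → essential)
  41 | -01001  (sole → essential)
  46 | -01110  (sole → essential)
  63 | 111111  (sole → essential)
Essential prime implicants: -01001, -01110, 00-110, 001-01, 010010, 111111

6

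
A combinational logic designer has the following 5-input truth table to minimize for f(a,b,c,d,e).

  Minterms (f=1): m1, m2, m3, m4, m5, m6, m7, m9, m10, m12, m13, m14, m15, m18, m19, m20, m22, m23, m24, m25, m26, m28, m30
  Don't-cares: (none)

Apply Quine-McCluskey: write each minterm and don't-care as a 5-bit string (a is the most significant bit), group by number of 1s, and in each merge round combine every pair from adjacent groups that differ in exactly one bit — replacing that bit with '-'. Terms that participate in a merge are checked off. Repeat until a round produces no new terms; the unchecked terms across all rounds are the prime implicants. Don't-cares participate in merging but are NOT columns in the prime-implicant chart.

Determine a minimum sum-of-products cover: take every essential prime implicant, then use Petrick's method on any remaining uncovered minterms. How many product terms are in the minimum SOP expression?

6

size-2^0 implicants → 00001(✓)  00010(✓)  00011(✓)  00100(✓)  00101(✓)  00110(✓)  00111(✓)  01001(✓)  01010(✓)  01100(✓)  01101(✓)  01110(✓)  01111(✓)  10010(✓)  10011(✓)  10100(✓)  10110(✓)  10111(✓)  11000(✓)  11001(✓)  11010(✓)  11100(✓)  11110(✓)
size-2^1 implicants → -0010(✓)  -0011(✓)  -0100(✓)  -0110(✓)  -0111(✓)  -1001  -1010(✓)  -1100(✓)  -1110(✓)  0-001(✓)  0-010(✓)  0-100(✓)  0-101(✓)  0-110(✓)  0-111(✓)  00-01(✓)  00-10(✓)  00-11(✓)  000-1(✓)  0001-(✓)  001-0(✓)  001-1(✓)  0010-(✓)  0011-(✓)  01-01(✓)  01-10(✓)  011-0(✓)  011-1(✓)  0110-(✓)  0111-(✓)  1-010(✓)  1-100(✓)  1-110(✓)  10-10(✓)  10-11(✓)  1001-(✓)  101-0(✓)  1011-(✓)  11-00(✓)  11-10(✓)  110-0(✓)  1100-  111-0(✓)
size-2^2 implicants → --010(✓)  --100(✓)  --110(✓)  -0-10(✓)  -0-11(✓)  -001-(✓)  -01-0(✓)  -011-(✓)  -1-10(✓)  -11-0(✓)  0--01  0--10(✓)  0-1-0(✓)  0-1-1(✓)  0-10-(✓)  0-11-(✓)  00--1  00-1-(✓)  001--(✓)  011--(✓)  1--10(✓)  1-1-0(✓)  10-1-(✓)  11--0
size-2^3 implicants → ---10  --1-0  -0-1-  0-1--
Unchecked terms (primes): ---10, --1-0, -0-1-, -1001, 0--01, 0-1--, 00--1, 11--0, 1100-
Minterm coverage:
  m1 ⊆ 0--01,00--1
  m2 ⊆ ---10,-0-1-
  m3 ⊆ -0-1-,00--1
  m4 ⊆ --1-0,0-1--
  m5 ⊆ 0--01,0-1--,00--1
  m6 ⊆ ---10,--1-0,-0-1-,0-1--
  m7 ⊆ -0-1-,0-1--,00--1
  m9 ⊆ -1001,0--01
  m10 ⊆ ---10 [E]
  m12 ⊆ --1-0,0-1--
  m13 ⊆ 0--01,0-1--
  m14 ⊆ ---10,--1-0,0-1--
  m15 ⊆ 0-1-- [E]
  m18 ⊆ ---10,-0-1-
  m19 ⊆ -0-1- [E]
  m20 ⊆ --1-0 [E]
  m22 ⊆ ---10,--1-0,-0-1-
  m23 ⊆ -0-1- [E]
  m24 ⊆ 11--0,1100-
  m25 ⊆ -1001,1100-
  m26 ⊆ ---10,11--0
  m28 ⊆ --1-0,11--0
  m30 ⊆ ---10,--1-0,11--0
E = {---10, --1-0, -0-1-, 0-1--}
Petrick residual → 0--01, 1100-
Cover = de' + ce' + b'd + a'd'e + a'c + abc'd'  |cover|=6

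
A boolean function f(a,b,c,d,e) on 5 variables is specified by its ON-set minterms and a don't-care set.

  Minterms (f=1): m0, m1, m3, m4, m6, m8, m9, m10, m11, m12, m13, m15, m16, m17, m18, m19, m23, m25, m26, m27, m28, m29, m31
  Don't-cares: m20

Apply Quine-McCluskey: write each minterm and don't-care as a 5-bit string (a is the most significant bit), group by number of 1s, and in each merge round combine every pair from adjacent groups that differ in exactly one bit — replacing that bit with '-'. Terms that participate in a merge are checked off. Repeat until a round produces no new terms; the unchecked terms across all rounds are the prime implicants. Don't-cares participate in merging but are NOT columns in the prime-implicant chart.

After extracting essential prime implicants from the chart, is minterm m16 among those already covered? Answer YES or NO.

size-2^0 implicants → 00000(✓)  00001(✓)  00011(✓)  00100(✓)  00110(✓)  01000(✓)  01001(✓)  01010(✓)  01011(✓)  01100(✓)  01101(✓)  01111(✓)  10000(✓)  10001(✓)  10010(✓)  10011(✓)  10100(✓)  10111(✓)  11001(✓)  11010(✓)  11011(✓)  11100(✓)  11101(✓)  11111(✓)
size-2^1 implicants → -0000(✓)  -0001(✓)  -0011(✓)  -0100(✓)  -1001(✓)  -1010(✓)  -1011(✓)  -1100(✓)  -1101(✓)  -1111(✓)  0-000(✓)  0-001(✓)  0-011(✓)  0-100(✓)  00-00(✓)  000-1(✓)  0000-(✓)  001-0  01-00(✓)  01-01(✓)  01-11(✓)  010-0(✓)  010-1(✓)  0100-(✓)  0101-(✓)  011-1(✓)  0110-(✓)  1-001(✓)  1-010(✓)  1-011(✓)  1-100(✓)  1-111(✓)  10-00(✓)  10-11(✓)  100-0(✓)  100-1(✓)  1000-(✓)  1001-(✓)  11-01(✓)  11-11(✓)  110-1(✓)  1101-(✓)  111-1(✓)  1110-(✓)
size-2^2 implicants → --001(✓)  --011(✓)  --100  -0-00  -00-1(✓)  -000-  -1-01(✓)  -1-11(✓)  -10-1(✓)  -101-  -11-1(✓)  -110-  0--00  0-0-1(✓)  0-00-  01--1(✓)  01-0-  010--  1--11  1-0-1(✓)  1-01-  100--  11--1(✓)
size-2^3 implicants → --0-1  -1--1
Unchecked terms (primes): --0-1, --100, -0-00, -000-, -1--1, -101-, -110-, 0--00, 0-00-, 001-0, 01-0-, 010--, 1--11, 1-01-, 100--
Minterm coverage:
  m0 ⊆ -0-00,-000-,0--00,0-00-
  m1 ⊆ --0-1,-000-,0-00-
  m3 ⊆ --0-1 [E]
  m4 ⊆ --100,-0-00,0--00,001-0
  m6 ⊆ 001-0 [E]
  m8 ⊆ 0--00,0-00-,01-0-,010--
  m9 ⊆ --0-1,-1--1,0-00-,01-0-,010--
  m10 ⊆ -101-,010--
  m11 ⊆ --0-1,-1--1,-101-,010--
  m12 ⊆ --100,-110-,0--00,01-0-
  m13 ⊆ -1--1,-110-,01-0-
  m15 ⊆ -1--1 [E]
  m16 ⊆ -0-00,-000-,100--
  m17 ⊆ --0-1,-000-,100--
  m18 ⊆ 1-01-,100--
  m19 ⊆ --0-1,1--11,1-01-,100--
  m23 ⊆ 1--11 [E]
  m25 ⊆ --0-1,-1--1
  m26 ⊆ -101-,1-01-
  m27 ⊆ --0-1,-1--1,-101-,1--11,1-01-
  m28 ⊆ --100,-110-
  m29 ⊆ -1--1,-110-
  m31 ⊆ -1--1,1--11
E = {--0-1, -1--1, 001-0, 1--11}

NO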